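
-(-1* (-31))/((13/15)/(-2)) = 930/13 = 71.54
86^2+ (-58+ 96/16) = 7344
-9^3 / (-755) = 729/755 = 0.97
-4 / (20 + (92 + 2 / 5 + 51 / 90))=-120/3389 = -0.04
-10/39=-0.26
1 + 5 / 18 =23/18 = 1.28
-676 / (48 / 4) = -169/3 = -56.33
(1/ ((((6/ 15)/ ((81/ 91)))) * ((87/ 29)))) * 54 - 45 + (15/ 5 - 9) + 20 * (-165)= -301296/91 = -3310.95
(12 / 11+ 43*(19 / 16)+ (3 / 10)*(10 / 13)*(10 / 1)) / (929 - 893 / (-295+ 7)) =2242926/38387635 = 0.06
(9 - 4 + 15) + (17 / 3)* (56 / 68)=74/3 = 24.67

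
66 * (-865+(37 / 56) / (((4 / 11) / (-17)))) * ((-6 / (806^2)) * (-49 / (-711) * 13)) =15452283/31582304 = 0.49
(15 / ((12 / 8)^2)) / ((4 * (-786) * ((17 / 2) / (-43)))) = 215/20043 = 0.01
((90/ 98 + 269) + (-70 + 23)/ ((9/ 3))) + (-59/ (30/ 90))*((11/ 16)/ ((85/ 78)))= 142.59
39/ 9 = 13/3 = 4.33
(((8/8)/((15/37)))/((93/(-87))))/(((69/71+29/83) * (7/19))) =-120140591/25343430 = -4.74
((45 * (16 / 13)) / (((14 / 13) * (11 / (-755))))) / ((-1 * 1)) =271800/77 = 3529.87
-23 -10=-33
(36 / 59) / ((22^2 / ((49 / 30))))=147/71390 = 0.00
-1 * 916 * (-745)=682420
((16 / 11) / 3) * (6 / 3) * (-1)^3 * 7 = -224/33 = -6.79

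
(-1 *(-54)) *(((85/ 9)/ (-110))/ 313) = -51/3443 = -0.01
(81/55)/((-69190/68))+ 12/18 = 223364/335775 = 0.67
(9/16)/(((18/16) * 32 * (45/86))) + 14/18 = 1163/1440 = 0.81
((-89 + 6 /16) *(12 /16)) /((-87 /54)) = 19143/464 = 41.26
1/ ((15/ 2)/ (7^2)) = 6.53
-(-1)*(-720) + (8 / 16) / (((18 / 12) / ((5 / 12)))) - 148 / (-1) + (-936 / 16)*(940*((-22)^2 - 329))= -306864787/36 = -8524021.86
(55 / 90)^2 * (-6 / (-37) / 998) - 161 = -321034523/1994004 = -161.00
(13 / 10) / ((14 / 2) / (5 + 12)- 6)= -0.23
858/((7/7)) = 858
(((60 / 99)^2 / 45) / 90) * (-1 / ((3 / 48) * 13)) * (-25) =3200/1146717 = 0.00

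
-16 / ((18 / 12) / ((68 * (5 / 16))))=-680/3 = -226.67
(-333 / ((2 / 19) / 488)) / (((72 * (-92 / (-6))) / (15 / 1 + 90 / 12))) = -5789205/184 = -31463.07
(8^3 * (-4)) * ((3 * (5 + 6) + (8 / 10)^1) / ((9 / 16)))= -5537792/45 = -123062.04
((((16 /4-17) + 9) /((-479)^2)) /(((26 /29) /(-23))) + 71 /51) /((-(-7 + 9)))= -211842077/304238766 = -0.70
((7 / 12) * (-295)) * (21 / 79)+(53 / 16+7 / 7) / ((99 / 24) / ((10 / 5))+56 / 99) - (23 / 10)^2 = -35313373/714950 = -49.39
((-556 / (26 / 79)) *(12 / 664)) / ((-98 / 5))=1.56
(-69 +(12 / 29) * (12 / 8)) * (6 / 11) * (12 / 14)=-71388/2233 = -31.97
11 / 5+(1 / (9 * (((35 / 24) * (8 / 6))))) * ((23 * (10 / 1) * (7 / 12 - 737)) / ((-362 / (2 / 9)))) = 1392554/171045 = 8.14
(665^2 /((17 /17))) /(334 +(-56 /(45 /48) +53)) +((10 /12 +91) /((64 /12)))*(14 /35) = 533374859/392720 = 1358.16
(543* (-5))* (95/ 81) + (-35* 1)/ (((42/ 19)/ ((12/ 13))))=-1122805/351 = -3198.87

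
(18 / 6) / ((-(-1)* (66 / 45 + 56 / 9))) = 135/346 = 0.39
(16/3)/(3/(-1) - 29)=-1/6 = -0.17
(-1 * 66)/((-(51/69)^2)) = 34914/289 = 120.81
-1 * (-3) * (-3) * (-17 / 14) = 153/14 = 10.93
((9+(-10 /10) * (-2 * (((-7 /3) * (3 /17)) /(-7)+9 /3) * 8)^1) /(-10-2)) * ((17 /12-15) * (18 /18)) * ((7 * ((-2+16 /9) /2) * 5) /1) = -5619425/22032 = -255.06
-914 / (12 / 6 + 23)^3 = -0.06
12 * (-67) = -804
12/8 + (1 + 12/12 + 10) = 27/2 = 13.50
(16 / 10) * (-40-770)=-1296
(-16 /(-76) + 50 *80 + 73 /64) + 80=4962923/1216 = 4081.35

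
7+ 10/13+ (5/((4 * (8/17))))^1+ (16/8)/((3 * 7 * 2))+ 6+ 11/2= 191957/8736 = 21.97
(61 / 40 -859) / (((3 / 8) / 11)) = -25152.60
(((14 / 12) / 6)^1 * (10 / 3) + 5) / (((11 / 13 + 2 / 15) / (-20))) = -198250/1719 = -115.33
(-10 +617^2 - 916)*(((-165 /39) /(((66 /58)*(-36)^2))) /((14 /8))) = -55065635/88452 = -622.55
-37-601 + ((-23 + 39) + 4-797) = -1415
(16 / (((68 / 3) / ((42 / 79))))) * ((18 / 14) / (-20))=-162/6715 = -0.02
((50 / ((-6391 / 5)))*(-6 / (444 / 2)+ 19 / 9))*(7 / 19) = -0.03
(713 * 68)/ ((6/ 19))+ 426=461876/3 = 153958.67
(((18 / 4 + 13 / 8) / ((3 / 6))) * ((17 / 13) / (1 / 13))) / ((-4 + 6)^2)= 833/16 = 52.06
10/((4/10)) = 25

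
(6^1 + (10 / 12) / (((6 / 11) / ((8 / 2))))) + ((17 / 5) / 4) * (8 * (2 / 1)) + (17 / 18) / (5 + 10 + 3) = 41737/1620 = 25.76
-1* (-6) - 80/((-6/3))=46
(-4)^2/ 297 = 16/297 = 0.05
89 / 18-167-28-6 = -3529/18 = -196.06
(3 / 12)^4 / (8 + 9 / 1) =1/4352 = 0.00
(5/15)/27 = 1/81 = 0.01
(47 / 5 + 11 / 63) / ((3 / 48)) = 48256/315 = 153.19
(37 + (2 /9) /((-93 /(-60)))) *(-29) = -300527/279 = -1077.16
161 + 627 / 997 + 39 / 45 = 162.50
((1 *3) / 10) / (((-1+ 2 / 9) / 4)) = -54/35 = -1.54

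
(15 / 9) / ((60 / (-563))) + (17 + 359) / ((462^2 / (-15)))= -3343667/213444 = -15.67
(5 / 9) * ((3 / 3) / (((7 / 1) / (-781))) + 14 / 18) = -34900/567 = -61.55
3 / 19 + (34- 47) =-244/19 = -12.84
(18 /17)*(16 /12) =24/17 = 1.41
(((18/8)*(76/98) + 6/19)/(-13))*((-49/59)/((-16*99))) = -1279/15389088 = 0.00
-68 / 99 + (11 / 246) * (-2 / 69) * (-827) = 11981/31119 = 0.39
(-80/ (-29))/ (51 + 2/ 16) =640/11861 = 0.05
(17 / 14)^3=4913/2744 = 1.79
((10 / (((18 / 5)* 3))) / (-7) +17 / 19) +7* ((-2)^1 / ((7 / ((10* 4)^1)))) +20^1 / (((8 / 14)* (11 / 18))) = -21.96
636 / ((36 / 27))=477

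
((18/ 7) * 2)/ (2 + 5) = 36/49 = 0.73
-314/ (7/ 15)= -4710/7 = -672.86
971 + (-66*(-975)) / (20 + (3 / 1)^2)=92509/29 = 3189.97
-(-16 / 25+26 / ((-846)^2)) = 5725403/8946450 = 0.64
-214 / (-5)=214/5 = 42.80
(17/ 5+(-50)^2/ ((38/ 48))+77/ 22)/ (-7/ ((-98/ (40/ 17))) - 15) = -71556009/335350 = -213.38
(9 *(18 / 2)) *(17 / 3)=459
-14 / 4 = -7/2 = -3.50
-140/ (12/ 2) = -23.33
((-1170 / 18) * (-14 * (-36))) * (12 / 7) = -56160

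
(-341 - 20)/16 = -361/16 = -22.56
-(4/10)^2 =-4/25 = -0.16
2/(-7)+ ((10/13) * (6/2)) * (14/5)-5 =107/91 = 1.18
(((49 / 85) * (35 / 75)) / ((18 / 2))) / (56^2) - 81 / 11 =-59486323/8078400 = -7.36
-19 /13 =-1.46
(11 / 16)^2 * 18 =1089/128 = 8.51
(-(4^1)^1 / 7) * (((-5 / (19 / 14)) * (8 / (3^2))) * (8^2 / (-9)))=-20480/1539 = -13.31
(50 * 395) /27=19750/27 = 731.48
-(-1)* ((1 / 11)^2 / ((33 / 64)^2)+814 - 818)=-522980/131769 = -3.97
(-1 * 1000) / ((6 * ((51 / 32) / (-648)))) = 1152000/17 = 67764.71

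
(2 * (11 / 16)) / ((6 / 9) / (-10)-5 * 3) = -165/1808 = -0.09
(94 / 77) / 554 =47/21329 = 0.00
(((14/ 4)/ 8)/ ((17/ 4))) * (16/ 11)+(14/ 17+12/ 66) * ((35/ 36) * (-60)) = -58.50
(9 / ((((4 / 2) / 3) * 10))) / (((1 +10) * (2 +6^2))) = 27/8360 = 0.00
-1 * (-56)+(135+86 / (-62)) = 5878/31 = 189.61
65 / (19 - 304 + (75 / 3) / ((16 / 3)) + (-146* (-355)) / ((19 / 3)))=3952/480525 = 0.01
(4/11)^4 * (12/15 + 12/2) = 8704/73205 = 0.12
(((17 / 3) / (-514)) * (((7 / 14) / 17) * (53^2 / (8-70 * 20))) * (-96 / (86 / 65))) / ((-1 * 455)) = 2809/26920236 = 0.00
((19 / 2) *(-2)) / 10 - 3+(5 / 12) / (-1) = -319/60 = -5.32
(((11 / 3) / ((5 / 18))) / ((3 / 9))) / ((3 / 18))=1188/5 = 237.60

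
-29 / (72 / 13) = -377/72 = -5.24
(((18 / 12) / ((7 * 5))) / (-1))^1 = -3/70 = -0.04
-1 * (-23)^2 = -529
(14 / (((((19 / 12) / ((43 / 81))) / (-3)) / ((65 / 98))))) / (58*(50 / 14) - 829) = 11180/744363 = 0.02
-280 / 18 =-140/9 = -15.56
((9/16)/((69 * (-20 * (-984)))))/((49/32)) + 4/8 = 1848281/3696560 = 0.50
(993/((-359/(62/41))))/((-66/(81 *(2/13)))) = 1662282/2104817 = 0.79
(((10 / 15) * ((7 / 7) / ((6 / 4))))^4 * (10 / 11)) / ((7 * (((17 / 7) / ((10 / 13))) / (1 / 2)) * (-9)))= -12800/143548119 = 0.00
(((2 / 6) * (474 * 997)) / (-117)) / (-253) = 157526/29601 = 5.32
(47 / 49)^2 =2209/2401 = 0.92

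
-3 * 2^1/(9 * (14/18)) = -6/7 = -0.86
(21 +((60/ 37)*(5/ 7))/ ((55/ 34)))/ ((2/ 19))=1175511/5698 = 206.30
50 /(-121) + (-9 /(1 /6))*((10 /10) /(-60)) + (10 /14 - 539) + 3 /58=-537.75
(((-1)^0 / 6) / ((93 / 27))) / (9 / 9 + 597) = 3/37076 = 0.00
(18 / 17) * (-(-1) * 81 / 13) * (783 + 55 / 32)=18305919/3536 = 5177.01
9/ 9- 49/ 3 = -46/3 = -15.33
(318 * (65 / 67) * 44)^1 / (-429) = -2120/67 = -31.64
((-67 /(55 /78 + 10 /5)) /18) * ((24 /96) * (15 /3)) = -4355/2532 = -1.72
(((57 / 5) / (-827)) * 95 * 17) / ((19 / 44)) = -42636/827 = -51.56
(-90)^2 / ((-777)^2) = 900/67081 = 0.01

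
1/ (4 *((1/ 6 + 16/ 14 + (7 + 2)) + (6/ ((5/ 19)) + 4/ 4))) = 105/14326 = 0.01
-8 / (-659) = 8/659 = 0.01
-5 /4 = -1.25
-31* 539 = -16709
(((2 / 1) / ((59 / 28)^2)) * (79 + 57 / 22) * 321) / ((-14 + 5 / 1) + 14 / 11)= -90347376/59177 = -1526.73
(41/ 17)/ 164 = 1/68 = 0.01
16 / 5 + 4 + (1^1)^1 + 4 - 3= 46/5 = 9.20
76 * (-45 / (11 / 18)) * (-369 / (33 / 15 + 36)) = 113578200/2101 = 54059.11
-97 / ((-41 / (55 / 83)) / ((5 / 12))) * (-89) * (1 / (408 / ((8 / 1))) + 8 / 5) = -196098595/2082636 = -94.16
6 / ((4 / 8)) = 12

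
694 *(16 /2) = 5552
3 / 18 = 1/6 = 0.17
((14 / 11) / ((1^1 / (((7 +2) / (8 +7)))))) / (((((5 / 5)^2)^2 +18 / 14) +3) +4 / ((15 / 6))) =294/2651 = 0.11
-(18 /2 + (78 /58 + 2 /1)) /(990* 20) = -179/287100 = 0.00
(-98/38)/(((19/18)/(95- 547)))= 398664/361 = 1104.33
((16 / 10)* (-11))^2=7744/25 = 309.76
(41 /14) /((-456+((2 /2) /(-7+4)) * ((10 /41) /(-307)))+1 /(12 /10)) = -516067/80208513 = -0.01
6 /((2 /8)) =24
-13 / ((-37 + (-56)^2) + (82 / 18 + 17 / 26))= -3042/726385 = 0.00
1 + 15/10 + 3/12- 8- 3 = -33/4 = -8.25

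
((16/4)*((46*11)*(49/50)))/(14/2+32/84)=1041348/3875 = 268.73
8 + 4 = 12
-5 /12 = -0.42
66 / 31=2.13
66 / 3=22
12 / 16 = 3/4 = 0.75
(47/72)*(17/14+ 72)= 48175/1008 = 47.79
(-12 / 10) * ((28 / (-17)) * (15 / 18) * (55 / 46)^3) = 1164625/413678 = 2.82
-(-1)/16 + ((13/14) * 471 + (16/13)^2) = 8308151/18928 = 438.93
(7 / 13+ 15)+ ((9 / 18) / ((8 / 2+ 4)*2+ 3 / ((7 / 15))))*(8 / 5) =158934/10205 = 15.57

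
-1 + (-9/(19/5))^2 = 1664/361 = 4.61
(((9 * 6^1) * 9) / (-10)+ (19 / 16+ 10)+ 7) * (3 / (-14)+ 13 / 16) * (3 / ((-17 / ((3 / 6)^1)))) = 489033/304640 = 1.61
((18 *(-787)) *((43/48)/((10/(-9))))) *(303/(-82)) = -276853221/6560 = -42203.23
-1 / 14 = -0.07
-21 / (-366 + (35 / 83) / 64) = 111552/1944157 = 0.06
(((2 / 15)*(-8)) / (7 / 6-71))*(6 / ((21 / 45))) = 576/2933 = 0.20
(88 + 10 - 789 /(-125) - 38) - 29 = 4664/125 = 37.31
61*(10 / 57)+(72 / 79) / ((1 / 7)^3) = 1455862/4503 = 323.31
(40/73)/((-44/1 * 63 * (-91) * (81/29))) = 290/372891519 = 0.00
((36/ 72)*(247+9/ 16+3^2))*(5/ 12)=20525/384 = 53.45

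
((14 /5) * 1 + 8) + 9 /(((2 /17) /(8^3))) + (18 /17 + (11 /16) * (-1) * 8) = 6659641/170 = 39174.36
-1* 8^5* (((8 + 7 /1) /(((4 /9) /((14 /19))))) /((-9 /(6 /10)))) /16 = 64512/19 = 3395.37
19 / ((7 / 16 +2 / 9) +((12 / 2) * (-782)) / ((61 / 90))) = -166896/60802525 = 0.00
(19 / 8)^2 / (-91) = -361/5824 = -0.06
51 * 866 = 44166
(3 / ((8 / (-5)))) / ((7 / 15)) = -225/56 = -4.02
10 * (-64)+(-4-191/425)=-273891/425 = -644.45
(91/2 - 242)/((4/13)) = -5109/8 = -638.62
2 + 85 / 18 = 121/18 = 6.72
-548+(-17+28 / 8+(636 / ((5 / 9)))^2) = 65500277/50 = 1310005.54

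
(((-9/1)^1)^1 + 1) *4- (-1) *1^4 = -31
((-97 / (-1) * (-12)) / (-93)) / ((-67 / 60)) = -23280/2077 = -11.21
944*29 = 27376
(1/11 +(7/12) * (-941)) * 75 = -1811125/44 = -41161.93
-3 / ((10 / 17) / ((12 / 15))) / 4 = -51/50 = -1.02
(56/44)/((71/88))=112/71 = 1.58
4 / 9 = 0.44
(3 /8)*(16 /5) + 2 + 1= 21/5 = 4.20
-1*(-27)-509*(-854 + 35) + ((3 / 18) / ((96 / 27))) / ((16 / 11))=416898.03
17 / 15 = 1.13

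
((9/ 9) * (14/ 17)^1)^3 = 2744/4913 = 0.56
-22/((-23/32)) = 704/23 = 30.61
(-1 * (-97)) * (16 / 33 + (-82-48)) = -414578/33 = -12562.97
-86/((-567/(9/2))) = 43/63 = 0.68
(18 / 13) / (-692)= -9/4498 = 0.00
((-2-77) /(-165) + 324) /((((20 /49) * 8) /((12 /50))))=2623411/110000 = 23.85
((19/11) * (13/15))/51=247/8415 = 0.03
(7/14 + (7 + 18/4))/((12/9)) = 9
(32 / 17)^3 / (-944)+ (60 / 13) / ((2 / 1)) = 8669386/3768271 = 2.30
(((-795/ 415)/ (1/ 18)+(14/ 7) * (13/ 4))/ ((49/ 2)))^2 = 21576025/16540489 = 1.30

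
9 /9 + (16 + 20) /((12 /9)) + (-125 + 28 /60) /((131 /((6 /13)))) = 234684/8515 = 27.56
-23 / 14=-1.64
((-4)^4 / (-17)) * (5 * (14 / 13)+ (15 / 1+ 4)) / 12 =-20288/663 = -30.60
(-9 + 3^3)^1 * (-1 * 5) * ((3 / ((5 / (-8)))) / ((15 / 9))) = 1296/5 = 259.20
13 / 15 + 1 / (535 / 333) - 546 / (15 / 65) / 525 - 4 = -18772/2675 = -7.02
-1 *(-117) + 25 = 142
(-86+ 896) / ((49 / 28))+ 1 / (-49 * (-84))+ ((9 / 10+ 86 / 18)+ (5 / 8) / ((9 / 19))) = 58017647/123480 = 469.85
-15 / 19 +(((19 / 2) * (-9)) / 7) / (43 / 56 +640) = -0.81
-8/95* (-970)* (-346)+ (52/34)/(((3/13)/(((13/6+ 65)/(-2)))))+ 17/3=-165580639/5814 = -28479.64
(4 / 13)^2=16/169 = 0.09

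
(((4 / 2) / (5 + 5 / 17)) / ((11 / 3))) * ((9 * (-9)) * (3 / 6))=-459/110 = -4.17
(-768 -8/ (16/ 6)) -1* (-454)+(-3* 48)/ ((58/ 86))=-15385/29 = -530.52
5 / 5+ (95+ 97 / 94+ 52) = 149.03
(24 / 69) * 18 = 144/23 = 6.26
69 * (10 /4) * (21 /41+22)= 318435/82 = 3883.35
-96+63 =-33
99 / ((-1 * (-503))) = 0.20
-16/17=-0.94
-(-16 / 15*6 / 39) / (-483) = -32/94185 = 0.00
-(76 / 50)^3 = -3.51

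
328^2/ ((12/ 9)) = 80688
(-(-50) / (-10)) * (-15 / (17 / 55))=4125/17 = 242.65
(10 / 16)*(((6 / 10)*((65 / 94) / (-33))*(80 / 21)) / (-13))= 25/10857 = 0.00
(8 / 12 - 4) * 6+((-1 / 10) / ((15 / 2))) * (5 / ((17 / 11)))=-5111/255 = -20.04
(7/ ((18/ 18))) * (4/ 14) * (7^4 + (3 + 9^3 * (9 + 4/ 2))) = 20846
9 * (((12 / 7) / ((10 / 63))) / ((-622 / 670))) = -32562/311 = -104.70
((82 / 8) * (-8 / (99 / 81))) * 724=-534312/11 = -48573.82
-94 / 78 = -47/39 = -1.21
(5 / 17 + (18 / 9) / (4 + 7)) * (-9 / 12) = -267/748 = -0.36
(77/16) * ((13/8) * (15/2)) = 15015/256 = 58.65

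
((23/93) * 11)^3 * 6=32388554/268119 = 120.80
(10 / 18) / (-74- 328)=-5/3618 = 0.00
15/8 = 1.88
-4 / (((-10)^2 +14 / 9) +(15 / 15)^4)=-36/923 = -0.04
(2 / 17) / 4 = 1/34 = 0.03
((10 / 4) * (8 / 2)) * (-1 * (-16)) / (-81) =-160/81 = -1.98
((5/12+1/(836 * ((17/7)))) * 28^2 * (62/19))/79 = 216135472/15999159 = 13.51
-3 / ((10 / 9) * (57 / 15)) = -27/38 = -0.71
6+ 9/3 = 9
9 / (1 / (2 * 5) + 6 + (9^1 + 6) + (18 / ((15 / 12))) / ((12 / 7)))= 18/59 = 0.31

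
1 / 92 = 0.01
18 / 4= 9/2 = 4.50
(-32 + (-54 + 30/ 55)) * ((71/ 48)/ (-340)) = 0.37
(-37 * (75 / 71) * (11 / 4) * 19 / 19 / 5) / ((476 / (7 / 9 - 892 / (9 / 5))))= 9061855/405552 = 22.34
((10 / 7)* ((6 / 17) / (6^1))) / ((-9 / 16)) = -160/1071 = -0.15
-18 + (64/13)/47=-10934/611 = -17.90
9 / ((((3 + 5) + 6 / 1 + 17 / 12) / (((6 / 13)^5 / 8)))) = 104976/68689205 = 0.00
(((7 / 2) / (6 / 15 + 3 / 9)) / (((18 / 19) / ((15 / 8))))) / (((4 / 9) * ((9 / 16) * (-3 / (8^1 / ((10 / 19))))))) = -12635/66 = -191.44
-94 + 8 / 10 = -466/5 = -93.20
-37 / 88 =-0.42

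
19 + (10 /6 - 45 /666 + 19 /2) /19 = 41303/2109 = 19.58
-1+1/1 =0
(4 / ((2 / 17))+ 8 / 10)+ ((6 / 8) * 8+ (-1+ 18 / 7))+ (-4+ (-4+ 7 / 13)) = 15884/455 = 34.91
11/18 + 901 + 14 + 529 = 1444.61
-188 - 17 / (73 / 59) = -201.74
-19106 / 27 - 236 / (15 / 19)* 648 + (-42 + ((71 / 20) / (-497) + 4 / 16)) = -367525973/1890 = -194458.19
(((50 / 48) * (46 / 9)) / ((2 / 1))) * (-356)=-51175/54 = -947.69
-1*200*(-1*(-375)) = -75000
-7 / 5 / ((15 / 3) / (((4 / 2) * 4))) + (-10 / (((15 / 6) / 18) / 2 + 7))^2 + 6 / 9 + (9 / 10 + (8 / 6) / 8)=29034922/19431075 = 1.49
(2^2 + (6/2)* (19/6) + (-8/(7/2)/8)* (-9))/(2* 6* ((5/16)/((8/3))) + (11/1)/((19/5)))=13680/3661 = 3.74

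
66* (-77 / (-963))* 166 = 281204/321 = 876.02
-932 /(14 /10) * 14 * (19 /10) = -17708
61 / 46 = 1.33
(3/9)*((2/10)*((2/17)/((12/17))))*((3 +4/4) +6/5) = 13/225 = 0.06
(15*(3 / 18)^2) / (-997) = -5/11964 = 0.00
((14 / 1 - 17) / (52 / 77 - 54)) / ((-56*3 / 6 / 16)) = -66/2053 = -0.03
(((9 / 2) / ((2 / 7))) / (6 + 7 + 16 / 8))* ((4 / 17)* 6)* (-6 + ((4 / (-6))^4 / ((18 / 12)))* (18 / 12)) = -1316/153 = -8.60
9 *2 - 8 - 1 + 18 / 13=10.38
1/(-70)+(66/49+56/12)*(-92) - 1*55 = -894151/1470 = -608.27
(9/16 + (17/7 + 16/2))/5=1231/560 = 2.20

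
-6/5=-1.20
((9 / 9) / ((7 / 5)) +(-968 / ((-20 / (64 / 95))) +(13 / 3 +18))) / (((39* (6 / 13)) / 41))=11380534/89775 = 126.77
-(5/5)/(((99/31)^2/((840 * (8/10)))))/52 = -53816/42471 = -1.27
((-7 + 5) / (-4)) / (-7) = -0.07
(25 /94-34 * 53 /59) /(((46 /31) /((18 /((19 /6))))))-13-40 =-204768634/1211801 = -168.98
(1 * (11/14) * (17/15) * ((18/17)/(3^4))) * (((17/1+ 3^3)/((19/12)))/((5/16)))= 30976/29925 = 1.04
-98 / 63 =-14/9 = -1.56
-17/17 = -1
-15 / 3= -5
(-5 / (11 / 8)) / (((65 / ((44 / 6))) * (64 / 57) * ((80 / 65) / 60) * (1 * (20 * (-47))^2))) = -57/2827520 = 0.00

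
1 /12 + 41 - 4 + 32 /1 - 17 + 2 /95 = 59399/1140 = 52.10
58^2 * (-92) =-309488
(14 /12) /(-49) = -1/42 = -0.02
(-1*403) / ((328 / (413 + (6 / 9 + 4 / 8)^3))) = -36089053/70848 = -509.39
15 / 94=0.16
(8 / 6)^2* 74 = 1184/9 = 131.56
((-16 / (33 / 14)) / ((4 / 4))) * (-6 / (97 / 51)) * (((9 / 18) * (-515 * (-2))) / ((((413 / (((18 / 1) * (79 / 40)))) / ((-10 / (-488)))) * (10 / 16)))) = 119516256/3840133 = 31.12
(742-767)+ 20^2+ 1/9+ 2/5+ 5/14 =236797/630 = 375.87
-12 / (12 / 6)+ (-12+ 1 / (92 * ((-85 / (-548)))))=-35053/1955 = -17.93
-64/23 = -2.78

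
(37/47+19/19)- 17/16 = 545/752 = 0.72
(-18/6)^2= 9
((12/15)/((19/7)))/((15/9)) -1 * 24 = -11316/475 = -23.82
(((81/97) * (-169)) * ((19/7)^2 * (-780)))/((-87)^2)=428283180/3997273 = 107.14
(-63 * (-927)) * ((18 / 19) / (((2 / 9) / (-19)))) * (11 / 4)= -52035291/4 = -13008822.75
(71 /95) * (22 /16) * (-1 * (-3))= 2343/760 = 3.08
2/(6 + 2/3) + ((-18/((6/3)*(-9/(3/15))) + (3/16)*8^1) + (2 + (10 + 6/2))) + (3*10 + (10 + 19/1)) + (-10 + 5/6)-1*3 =383/6 = 63.83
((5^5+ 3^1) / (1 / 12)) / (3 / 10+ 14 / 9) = 3378240/167 = 20228.98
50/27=1.85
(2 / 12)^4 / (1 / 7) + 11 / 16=449/648 = 0.69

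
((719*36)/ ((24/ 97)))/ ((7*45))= 69743/210 = 332.11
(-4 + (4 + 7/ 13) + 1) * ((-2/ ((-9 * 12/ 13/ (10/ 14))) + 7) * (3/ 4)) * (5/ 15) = 13555/4914 = 2.76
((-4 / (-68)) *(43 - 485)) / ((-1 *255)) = 26/255 = 0.10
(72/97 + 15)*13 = 19851/97 = 204.65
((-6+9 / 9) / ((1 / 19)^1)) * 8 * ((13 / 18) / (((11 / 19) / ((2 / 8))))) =-23465/99 = -237.02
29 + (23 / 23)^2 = 30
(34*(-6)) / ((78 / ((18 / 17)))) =-36/13 = -2.77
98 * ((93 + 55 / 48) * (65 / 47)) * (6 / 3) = 14393015/564 = 25519.53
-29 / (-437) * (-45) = -1305/437 = -2.99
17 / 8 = 2.12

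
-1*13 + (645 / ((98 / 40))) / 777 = -160683/12691 = -12.66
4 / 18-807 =-7261/9 = -806.78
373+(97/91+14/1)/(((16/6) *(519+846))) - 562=-62602989/331240 = -189.00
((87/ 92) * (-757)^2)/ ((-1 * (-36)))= 16618421/1104 = 15052.92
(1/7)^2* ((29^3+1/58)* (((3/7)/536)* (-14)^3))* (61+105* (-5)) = 33949512/67 = 506709.13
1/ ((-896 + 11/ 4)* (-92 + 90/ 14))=28/2140227 = 0.00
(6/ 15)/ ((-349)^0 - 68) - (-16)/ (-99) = -0.17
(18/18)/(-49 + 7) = -1/42 = -0.02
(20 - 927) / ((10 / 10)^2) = -907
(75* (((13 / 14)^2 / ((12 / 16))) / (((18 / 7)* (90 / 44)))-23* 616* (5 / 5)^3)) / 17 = -602484905/9639 = -62504.92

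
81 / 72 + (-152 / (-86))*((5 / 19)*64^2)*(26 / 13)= 3811.36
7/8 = 0.88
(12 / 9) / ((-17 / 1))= -4/51 = -0.08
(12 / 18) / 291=2/873 = 0.00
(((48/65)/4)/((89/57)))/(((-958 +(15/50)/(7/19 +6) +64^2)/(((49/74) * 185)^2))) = 0.57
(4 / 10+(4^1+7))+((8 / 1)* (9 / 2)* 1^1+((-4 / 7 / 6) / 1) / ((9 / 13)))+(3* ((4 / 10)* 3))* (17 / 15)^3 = 52.50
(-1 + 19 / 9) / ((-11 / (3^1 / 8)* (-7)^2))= -5/6468 = 0.00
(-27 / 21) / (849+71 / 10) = -90/59927 = 0.00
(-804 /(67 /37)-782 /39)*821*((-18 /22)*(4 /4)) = 311715.90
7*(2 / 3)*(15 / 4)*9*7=2205/2 = 1102.50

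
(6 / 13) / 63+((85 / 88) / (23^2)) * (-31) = -626251/12708696 = -0.05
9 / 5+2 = 19/5 = 3.80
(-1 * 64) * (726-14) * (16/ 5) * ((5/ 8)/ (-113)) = 91136/113 = 806.51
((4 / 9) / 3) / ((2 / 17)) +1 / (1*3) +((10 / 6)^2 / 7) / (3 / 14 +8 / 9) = 7327/3753 = 1.95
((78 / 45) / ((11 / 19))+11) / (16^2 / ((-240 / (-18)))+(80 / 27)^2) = 561087/1121824 = 0.50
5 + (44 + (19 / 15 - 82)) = -476/15 = -31.73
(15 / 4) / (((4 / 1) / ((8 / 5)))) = 3/2 = 1.50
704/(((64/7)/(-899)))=-69223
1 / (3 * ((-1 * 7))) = -1/21 = -0.05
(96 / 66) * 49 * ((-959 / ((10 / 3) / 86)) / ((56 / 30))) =-10391724/11 = -944702.18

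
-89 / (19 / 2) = -178/19 = -9.37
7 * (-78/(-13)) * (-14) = -588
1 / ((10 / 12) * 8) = 3/20 = 0.15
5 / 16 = 0.31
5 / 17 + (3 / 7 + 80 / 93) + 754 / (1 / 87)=65599.58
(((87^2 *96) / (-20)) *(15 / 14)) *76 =-20708784/7 = -2958397.71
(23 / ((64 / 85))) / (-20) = -1.53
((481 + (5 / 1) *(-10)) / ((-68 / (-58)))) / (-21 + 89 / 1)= 12499/2312 = 5.41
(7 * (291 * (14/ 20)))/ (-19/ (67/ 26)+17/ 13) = -4139863/17610 = -235.09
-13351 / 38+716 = 364.66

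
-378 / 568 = -189/284 = -0.67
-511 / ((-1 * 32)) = 511/32 = 15.97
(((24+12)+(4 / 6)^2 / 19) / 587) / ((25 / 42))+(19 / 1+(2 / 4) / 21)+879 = 701176659/780710 = 898.13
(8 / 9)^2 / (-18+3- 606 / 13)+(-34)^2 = 1155.99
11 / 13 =0.85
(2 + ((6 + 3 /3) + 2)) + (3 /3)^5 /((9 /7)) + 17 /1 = 259/9 = 28.78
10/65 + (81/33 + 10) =1803/143 = 12.61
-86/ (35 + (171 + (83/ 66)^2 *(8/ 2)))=-93654/231223 = -0.41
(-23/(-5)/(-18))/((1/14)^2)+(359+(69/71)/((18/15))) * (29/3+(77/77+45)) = 127667897/6390 = 19979.33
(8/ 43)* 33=264/43 = 6.14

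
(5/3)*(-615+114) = -835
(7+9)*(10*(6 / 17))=960/17 = 56.47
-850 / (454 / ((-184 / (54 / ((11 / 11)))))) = 39100/6129 = 6.38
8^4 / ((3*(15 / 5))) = 4096/9 = 455.11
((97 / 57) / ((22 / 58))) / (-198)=-2813/124146 = -0.02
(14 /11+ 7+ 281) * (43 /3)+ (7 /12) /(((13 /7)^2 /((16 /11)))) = 7708322/1859 = 4146.49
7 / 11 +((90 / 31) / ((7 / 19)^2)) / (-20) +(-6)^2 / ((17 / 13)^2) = 20.62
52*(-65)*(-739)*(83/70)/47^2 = 20731906/15463 = 1340.74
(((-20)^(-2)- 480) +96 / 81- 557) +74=-10387573/10800 = -961.81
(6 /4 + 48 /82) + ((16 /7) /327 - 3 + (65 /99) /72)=-200357849/222985224 = -0.90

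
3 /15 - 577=-2884/5 = -576.80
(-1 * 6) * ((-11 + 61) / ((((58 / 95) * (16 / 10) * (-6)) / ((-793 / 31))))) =-9416875/7192 = -1309.35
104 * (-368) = -38272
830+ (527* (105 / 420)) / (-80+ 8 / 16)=263413/318 = 828.34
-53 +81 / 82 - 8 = -4921/82 = -60.01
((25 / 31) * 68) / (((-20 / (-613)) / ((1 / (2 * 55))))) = 10421/682 = 15.28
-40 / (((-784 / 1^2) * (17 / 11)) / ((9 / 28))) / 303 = 165/4711448 = 0.00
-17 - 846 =-863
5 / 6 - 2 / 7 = 23/42 = 0.55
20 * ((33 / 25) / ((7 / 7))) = 132/5 = 26.40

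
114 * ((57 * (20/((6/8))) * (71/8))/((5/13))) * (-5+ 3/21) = -135946824/7 = -19420974.86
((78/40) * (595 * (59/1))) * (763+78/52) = 418669251/8 = 52333656.38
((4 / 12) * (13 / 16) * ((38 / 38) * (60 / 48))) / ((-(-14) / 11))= 715/2688 = 0.27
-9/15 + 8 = 37/5 = 7.40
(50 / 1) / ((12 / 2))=25/3 = 8.33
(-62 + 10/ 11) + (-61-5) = -1398/11 = -127.09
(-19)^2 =361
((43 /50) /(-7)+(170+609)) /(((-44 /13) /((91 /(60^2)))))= -15356861/2640000 = -5.82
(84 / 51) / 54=14/459 = 0.03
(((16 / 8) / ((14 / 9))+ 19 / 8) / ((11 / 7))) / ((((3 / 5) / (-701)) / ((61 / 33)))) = -43830025/8712 = -5030.99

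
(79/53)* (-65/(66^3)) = -5135/15237288 = 0.00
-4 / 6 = -2/3 = -0.67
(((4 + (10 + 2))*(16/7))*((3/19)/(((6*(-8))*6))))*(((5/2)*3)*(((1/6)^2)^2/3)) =-5/129276 = 0.00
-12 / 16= -0.75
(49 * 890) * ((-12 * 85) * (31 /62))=-22241100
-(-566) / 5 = 566/5 = 113.20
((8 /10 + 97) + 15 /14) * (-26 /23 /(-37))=89973/29785 = 3.02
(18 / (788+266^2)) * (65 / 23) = 195/274252 = 0.00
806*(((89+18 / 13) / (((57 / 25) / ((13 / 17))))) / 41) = 23676250/39729 = 595.94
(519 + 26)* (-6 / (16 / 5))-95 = -8935/8 = -1116.88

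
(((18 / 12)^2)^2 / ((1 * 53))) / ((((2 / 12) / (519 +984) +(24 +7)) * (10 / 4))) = 365229/296332540 = 0.00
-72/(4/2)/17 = -2.12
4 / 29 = 0.14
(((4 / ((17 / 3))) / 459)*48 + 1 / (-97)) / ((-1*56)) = -763/672792 = 0.00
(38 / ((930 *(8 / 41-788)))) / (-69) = 41/54544500 = 0.00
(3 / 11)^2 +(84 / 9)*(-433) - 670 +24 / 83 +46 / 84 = -662294779/140602 = -4710.42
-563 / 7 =-80.43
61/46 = 1.33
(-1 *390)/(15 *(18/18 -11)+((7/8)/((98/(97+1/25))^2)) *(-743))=51450000/103882859 = 0.50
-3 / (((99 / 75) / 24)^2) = -120000/121 = -991.74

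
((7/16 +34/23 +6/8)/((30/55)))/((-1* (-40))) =3597/29440 = 0.12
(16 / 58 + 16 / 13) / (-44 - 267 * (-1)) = 0.01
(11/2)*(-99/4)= -1089/8 = -136.12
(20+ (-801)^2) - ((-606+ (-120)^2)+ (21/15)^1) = 627825.60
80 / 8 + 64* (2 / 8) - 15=11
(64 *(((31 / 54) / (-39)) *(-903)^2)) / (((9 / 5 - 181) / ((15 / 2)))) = 10030825/312 = 32150.08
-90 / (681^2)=-10/51529 = 0.00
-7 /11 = -0.64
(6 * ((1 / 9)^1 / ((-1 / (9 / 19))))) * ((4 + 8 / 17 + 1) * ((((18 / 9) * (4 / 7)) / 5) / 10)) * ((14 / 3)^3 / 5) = -97216/121125 = -0.80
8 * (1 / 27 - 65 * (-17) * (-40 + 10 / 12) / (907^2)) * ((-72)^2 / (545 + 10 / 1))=-177094912/152190065 = -1.16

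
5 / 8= 0.62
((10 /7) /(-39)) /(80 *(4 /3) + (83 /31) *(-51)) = 310/252889 = 0.00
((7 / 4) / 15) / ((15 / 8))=14/225 = 0.06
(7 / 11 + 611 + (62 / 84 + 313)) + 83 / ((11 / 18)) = 490271/462 = 1061.19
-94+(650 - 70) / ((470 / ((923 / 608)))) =-1316305/14288 = -92.13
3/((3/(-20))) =-20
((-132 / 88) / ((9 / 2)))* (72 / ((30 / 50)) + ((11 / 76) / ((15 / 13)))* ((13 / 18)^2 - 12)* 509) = 226371653/1108080 = 204.29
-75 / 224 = -0.33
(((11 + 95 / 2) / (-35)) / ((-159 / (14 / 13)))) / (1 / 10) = 6/53 = 0.11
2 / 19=0.11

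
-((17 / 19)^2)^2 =-83521/130321 = -0.64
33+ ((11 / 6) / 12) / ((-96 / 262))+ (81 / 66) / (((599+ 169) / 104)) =1244995/38016 = 32.75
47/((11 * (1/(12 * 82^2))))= 3792336/11 = 344757.82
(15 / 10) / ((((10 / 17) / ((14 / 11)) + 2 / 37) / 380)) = 2509710/2273 = 1104.14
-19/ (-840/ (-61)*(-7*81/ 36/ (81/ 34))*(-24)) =-1159/133280 = -0.01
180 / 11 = 16.36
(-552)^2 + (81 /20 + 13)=6094421/20 = 304721.05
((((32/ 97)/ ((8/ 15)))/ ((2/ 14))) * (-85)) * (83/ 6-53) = 1398250/97 = 14414.95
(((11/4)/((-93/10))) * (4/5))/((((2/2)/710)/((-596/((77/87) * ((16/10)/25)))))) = 383488750/217 = 1767229.26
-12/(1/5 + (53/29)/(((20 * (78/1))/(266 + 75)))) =-542880/27121 = -20.02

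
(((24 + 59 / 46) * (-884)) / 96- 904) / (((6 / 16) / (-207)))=1255039/2 = 627519.50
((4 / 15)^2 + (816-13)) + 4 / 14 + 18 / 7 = 805.93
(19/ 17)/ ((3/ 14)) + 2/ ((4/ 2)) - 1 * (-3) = 470/51 = 9.22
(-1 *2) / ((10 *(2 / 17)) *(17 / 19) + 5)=-38/115 = -0.33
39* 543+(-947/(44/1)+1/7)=6515931/308 = 21155.62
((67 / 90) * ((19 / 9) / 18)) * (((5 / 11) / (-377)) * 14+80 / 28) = 10495885/42324282 = 0.25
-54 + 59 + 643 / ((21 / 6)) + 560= 5241/7 = 748.71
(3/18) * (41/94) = 41/564 = 0.07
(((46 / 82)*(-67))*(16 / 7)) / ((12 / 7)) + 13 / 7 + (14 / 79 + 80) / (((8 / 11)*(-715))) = -856143247/17684940 = -48.41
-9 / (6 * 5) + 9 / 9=7/10 = 0.70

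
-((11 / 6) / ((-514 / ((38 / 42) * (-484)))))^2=-639533521/262148481 = -2.44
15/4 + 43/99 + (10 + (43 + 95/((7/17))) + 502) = 2189599/2772 = 789.90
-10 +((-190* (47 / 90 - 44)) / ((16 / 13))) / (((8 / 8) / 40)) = 4832375/18 = 268465.28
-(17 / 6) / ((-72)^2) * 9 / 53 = -17/183168 = 0.00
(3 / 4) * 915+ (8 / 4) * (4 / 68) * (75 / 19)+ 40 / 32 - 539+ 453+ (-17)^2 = 575563/646 = 890.96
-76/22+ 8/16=-65/22 = -2.95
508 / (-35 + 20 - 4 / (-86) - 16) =-21844/1331 = -16.41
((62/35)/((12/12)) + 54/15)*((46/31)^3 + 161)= 920013156/1042685 = 882.35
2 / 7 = 0.29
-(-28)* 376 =10528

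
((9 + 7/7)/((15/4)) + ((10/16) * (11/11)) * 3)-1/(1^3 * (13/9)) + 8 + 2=13.85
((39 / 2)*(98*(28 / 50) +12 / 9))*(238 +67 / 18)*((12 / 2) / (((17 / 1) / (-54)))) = -126248616/25 = -5049944.64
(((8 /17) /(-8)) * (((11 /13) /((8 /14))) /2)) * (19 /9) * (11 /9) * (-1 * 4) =16093/35802 = 0.45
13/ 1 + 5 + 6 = 24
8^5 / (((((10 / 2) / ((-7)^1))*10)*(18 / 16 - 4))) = 1595.66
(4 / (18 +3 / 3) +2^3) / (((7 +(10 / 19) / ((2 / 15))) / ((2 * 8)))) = 12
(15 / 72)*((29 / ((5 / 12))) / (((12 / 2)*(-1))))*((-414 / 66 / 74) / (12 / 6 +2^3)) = 667/32560 = 0.02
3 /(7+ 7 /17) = 17/42 = 0.40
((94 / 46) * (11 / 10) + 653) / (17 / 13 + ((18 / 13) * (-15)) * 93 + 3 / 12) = -3918382/11541285 = -0.34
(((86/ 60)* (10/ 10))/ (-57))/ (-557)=43/952470 = 0.00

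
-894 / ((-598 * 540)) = 149/53820 = 0.00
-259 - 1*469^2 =-220220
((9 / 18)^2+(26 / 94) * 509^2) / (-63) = -4490753/3948 = -1137.48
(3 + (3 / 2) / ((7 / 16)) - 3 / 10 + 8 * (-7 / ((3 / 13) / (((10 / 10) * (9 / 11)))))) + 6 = -143541/770 = -186.42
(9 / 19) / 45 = 1/95 = 0.01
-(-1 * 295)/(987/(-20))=-5900/987 = -5.98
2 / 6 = 1/3 = 0.33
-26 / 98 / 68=-13/3332 = 0.00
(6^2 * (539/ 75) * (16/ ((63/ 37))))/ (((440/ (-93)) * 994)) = -4588/8875 = -0.52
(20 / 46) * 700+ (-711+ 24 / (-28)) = -65609/161 = -407.51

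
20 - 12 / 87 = 576/29 = 19.86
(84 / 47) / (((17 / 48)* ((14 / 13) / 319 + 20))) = 0.25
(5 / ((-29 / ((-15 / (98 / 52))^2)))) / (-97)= 760500/6754013 = 0.11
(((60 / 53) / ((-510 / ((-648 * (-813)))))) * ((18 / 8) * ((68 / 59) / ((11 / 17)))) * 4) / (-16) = 40302036/34397 = 1171.67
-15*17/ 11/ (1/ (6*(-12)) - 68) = 18360/53867 = 0.34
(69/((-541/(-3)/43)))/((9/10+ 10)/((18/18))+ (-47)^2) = 89010/12009659 = 0.01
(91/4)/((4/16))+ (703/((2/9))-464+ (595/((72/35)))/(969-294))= 5425565/1944 = 2790.93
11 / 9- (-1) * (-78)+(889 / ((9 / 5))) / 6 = 299/54 = 5.54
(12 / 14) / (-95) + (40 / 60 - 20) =-19.34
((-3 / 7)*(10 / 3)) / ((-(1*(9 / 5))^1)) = 50/63 = 0.79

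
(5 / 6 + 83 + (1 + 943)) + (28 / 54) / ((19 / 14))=1054949/1026 = 1028.22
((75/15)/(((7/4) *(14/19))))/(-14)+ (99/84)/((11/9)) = 943/1372 = 0.69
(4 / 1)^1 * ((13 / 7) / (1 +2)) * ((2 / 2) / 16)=13/84 = 0.15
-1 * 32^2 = -1024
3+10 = 13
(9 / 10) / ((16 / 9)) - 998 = -159599/160 = -997.49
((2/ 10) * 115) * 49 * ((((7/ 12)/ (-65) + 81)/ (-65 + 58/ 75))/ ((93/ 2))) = -355979855/11647506 = -30.56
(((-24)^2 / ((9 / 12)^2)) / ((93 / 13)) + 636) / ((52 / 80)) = 1449200/1209 = 1198.68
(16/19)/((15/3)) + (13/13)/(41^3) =1102831/6547495 = 0.17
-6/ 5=-1.20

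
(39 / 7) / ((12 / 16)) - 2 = 38/7 = 5.43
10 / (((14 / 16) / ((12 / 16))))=60/7 = 8.57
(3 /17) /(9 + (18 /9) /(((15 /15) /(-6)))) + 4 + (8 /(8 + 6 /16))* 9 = 14281/1139 = 12.54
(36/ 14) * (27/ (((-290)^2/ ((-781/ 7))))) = -189783/2060450 = -0.09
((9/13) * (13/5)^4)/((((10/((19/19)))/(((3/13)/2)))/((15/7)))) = 13689/17500 = 0.78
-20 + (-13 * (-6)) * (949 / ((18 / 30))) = 123350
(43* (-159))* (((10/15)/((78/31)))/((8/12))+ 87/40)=-9145627/520 = -17587.74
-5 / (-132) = 5/132 = 0.04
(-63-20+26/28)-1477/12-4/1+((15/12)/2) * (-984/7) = -24949/84 = -297.01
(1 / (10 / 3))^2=9/100 = 0.09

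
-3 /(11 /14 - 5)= 42/59 = 0.71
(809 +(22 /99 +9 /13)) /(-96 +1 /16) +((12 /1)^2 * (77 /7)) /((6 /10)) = 2631.56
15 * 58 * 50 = 43500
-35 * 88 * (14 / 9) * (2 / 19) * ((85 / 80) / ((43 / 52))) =-648.00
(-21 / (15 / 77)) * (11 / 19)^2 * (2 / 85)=-130438/153425 = -0.85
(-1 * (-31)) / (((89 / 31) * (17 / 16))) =15376/1513 = 10.16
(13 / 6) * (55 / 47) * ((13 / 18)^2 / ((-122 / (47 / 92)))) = -120835/21819456 = -0.01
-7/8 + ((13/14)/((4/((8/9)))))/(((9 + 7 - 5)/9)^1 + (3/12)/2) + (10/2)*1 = 23239/5432 = 4.28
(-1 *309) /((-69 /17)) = 76.13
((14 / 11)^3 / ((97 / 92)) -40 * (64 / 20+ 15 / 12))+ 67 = -14078429/129107 = -109.04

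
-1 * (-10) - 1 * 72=-62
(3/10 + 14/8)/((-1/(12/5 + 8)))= -533/25 = -21.32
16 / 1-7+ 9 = 18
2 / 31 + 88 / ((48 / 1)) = 353/186 = 1.90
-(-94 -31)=125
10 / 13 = 0.77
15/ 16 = 0.94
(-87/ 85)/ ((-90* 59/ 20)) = 58/15045 = 0.00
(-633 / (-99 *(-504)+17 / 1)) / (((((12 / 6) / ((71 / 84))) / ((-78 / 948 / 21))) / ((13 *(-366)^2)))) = 398061417/10885252 = 36.57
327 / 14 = 23.36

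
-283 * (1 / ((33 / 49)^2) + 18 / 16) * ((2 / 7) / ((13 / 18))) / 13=-8209547/286286 = -28.68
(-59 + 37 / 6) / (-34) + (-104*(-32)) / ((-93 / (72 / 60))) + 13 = -897629/31620 = -28.39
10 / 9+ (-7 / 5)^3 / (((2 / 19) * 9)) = -1.79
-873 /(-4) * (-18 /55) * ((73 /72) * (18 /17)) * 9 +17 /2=-5098469/7480 = -681.61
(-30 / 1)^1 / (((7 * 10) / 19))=-57/7 = -8.14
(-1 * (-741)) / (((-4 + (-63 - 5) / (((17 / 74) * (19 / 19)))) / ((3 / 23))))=-741/2300 = -0.32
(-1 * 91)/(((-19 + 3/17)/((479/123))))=741013/39360 = 18.83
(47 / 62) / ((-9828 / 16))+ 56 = 4265258/76167 = 56.00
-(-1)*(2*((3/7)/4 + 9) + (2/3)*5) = 905/42 = 21.55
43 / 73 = 0.59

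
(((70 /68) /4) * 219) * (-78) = -4396.10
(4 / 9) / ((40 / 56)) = 0.62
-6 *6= -36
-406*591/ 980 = -17139/70 = -244.84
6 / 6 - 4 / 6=1/3 = 0.33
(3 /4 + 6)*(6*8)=324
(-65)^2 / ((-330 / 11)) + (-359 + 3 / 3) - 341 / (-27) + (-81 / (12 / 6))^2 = 124637/108 = 1154.05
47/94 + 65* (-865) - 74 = -56298.50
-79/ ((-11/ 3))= 237/11 = 21.55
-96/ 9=-32/3 = -10.67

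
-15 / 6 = -5/2 = -2.50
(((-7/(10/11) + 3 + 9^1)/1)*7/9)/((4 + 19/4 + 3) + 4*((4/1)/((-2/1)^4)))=602/2295 = 0.26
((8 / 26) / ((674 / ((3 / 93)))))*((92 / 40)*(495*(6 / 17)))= 13662/2308787 = 0.01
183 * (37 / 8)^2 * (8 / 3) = 83509/8 = 10438.62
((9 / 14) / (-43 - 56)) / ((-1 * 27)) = 1/4158 = 0.00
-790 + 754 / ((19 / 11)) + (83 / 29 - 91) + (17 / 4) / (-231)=-224844439/509124 = -441.63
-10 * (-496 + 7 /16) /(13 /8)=39645/13 = 3049.62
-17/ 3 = -5.67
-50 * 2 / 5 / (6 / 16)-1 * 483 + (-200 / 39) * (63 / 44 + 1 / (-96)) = -2798569/5148 = -543.62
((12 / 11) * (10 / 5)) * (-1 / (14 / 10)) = -1.56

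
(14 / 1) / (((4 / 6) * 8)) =21/8 = 2.62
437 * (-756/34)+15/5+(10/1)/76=-6275045/646 = -9713.69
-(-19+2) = 17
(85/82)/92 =85/7544 = 0.01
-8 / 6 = -4/3 = -1.33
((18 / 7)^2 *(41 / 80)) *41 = 136161/980 = 138.94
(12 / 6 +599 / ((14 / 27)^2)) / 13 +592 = 1945479/2548 = 763.53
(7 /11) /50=7/550 = 0.01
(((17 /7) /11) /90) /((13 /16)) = 136/45045 = 0.00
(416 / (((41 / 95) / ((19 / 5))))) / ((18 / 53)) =3979664/369 = 10785.00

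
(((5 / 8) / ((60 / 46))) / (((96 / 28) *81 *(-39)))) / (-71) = 161/258380928 = 0.00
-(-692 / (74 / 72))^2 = -453329.25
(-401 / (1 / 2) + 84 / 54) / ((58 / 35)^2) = -2206225/7569 = -291.48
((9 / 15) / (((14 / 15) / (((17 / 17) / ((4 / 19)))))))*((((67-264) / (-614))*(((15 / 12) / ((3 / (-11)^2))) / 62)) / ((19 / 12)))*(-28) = -1072665/76136 = -14.09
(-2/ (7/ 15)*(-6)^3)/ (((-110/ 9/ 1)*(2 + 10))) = -6.31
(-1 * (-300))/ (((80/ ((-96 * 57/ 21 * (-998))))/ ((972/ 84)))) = 552931920/49 = 11284324.90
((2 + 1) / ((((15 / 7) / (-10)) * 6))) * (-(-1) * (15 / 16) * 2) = -35/8 = -4.38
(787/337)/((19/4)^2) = 12592/121657 = 0.10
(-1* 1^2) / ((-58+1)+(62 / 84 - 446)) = 42/21095 = 0.00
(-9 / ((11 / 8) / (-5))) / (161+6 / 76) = 13680/67331 = 0.20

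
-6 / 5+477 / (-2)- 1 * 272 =-5117/10 = -511.70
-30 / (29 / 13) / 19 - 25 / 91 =-49265/50141 = -0.98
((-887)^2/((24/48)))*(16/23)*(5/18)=62941520/207 = 304065.31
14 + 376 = 390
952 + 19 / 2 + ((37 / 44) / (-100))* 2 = 2115263/2200 = 961.48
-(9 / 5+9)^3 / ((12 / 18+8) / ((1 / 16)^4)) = -59049/26624000 = 0.00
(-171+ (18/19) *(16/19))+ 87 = -83.20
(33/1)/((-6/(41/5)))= -451/10 = -45.10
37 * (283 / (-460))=-10471/460 = -22.76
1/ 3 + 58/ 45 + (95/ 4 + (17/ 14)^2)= 59197/2205 = 26.85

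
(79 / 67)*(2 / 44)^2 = 79/32428 = 0.00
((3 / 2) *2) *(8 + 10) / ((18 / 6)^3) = 2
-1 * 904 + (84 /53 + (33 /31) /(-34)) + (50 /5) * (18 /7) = -342832067/391034 = -876.73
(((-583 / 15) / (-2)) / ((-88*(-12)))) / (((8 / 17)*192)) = 901/4423680 = 0.00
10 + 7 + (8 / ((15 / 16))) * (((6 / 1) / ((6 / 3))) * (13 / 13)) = 213/5 = 42.60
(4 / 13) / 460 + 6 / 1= 8971/1495 = 6.00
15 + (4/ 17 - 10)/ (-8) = 1103/68 = 16.22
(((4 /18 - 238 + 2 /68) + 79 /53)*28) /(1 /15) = -268214030/2703 = -99228.28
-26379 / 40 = -659.48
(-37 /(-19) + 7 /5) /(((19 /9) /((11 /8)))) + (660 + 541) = 8686961/7220 = 1203.18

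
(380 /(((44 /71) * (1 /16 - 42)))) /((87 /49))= -5288080/642147 = -8.23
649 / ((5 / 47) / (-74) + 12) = 2257222/41731 = 54.09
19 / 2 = 9.50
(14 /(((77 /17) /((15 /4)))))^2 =65025/484 = 134.35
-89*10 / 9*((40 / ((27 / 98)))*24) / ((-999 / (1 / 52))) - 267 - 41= -317022076/1051947 = -301.37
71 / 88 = 0.81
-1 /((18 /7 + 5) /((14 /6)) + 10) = -49/649 = -0.08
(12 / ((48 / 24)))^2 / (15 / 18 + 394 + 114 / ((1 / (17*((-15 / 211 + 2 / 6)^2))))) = 9616536/141072601 = 0.07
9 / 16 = 0.56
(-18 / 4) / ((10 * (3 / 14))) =-21/10 = -2.10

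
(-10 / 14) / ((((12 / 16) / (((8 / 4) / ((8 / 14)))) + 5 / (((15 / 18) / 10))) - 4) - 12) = -10/619 = -0.02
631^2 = 398161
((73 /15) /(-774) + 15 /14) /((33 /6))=86564/446985 = 0.19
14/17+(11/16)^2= 5641/4352 = 1.30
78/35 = 2.23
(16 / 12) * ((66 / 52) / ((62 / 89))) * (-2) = -1958/403 = -4.86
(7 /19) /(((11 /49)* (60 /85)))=5831/2508 = 2.32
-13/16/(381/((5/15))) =-13/18288 = 0.00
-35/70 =-1/2 = -0.50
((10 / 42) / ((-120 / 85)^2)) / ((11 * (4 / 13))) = 18785/532224 = 0.04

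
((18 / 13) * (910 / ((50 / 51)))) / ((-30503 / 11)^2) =6426/38447645 = 0.00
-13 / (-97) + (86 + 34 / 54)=86.76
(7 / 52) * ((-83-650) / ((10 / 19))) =-97489/520 = -187.48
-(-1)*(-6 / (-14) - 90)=-627/7 = -89.57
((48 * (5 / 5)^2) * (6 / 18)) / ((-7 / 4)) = -64/7 = -9.14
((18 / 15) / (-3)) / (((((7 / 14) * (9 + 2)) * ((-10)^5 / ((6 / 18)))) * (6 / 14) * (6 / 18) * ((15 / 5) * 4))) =7/49500000 = 0.00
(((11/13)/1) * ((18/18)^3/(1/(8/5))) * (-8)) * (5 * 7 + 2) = -26048/65 = -400.74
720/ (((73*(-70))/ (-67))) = 9.44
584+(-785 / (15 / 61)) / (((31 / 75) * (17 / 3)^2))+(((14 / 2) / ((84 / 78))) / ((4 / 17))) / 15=371247659/1075080 = 345.32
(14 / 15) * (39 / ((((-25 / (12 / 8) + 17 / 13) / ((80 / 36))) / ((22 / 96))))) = -1.21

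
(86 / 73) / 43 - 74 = -5400/73 = -73.97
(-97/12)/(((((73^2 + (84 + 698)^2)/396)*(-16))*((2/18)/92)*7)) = 0.04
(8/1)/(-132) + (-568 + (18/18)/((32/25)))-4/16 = -599311/1056 = -567.53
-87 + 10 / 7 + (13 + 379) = 2145/7 = 306.43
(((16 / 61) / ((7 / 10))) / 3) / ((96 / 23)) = 115/3843 = 0.03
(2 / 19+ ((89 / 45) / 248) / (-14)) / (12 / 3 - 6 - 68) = -310789/207799200 = 0.00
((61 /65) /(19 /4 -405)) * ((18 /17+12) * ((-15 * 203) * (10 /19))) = 329883120/6722599 = 49.07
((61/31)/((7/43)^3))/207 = 4849927/2201031 = 2.20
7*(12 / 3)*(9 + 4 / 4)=280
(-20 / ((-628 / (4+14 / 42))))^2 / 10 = 845/443682 = 0.00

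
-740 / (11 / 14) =-10360/11 = -941.82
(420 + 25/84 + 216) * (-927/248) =-16515741/6944 = -2378.42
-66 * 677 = -44682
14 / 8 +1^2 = 2.75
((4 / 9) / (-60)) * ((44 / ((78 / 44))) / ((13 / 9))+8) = -4256/22815 = -0.19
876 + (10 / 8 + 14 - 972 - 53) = -133.75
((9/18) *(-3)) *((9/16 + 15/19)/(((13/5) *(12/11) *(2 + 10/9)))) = -203445/885248 = -0.23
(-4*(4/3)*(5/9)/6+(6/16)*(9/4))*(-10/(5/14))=-6349/648 = -9.80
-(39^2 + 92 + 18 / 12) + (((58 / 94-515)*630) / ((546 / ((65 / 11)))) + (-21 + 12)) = -5305099/1034 = -5130.66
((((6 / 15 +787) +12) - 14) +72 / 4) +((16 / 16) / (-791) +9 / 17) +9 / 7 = 54138554/67235 = 805.21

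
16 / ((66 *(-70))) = -4/1155 = 0.00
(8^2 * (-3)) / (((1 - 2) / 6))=1152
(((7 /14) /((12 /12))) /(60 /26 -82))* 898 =-5837/1036 = -5.63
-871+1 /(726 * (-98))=-61969909/71148 = -871.00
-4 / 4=-1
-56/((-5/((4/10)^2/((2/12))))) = 1344/125 = 10.75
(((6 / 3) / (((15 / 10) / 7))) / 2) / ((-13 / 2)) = -28/39 = -0.72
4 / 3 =1.33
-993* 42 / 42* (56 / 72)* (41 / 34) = -94997/102 = -931.34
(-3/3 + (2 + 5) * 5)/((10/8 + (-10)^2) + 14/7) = 136/413 = 0.33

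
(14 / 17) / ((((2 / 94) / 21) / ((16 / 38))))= 110544/323 = 342.24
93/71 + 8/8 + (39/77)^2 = 1080347/420959 = 2.57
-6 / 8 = -3/4 = -0.75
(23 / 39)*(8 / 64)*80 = 230/39 = 5.90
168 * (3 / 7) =72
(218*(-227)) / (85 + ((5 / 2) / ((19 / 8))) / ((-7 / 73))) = -6581638/9845 = -668.53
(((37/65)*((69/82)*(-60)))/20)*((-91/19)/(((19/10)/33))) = 1769229/14801 = 119.53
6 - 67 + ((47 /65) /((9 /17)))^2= -20237324/342225 = -59.13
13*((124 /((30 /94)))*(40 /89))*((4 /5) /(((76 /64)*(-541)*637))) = -2983936/672400785 = 0.00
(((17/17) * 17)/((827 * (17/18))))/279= 2/25637 = 0.00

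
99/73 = 1.36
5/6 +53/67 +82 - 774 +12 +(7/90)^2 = -368151167/542700 = -678.37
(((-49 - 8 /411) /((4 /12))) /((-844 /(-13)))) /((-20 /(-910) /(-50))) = 595847525/115628 = 5153.14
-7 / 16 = -0.44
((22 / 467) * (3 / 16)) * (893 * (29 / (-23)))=-9.95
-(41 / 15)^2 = -1681/225 = -7.47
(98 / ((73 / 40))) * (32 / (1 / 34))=58424.11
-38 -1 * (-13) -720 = -745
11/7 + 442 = 3105/7 = 443.57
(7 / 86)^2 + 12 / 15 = 29829/36980 = 0.81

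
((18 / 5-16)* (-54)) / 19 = 3348/95 = 35.24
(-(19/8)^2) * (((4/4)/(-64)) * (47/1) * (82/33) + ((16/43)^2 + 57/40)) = 921112799/624814080 = 1.47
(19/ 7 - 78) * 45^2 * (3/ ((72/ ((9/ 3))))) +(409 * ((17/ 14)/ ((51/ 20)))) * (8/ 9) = -28551965/1512 = -18883.57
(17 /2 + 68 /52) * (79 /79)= 255/26 = 9.81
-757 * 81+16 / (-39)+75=-2388454/39 = -61242.41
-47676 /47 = -1014.38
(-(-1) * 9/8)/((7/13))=117/56 = 2.09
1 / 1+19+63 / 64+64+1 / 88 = 59837/704 = 85.00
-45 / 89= -0.51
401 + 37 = 438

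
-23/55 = -0.42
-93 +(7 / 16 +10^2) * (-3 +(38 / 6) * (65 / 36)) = 1303273/1728 = 754.21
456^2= 207936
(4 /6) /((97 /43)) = 86/291 = 0.30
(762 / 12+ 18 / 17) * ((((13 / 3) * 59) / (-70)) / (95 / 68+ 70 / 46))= -7744399/95865 = -80.78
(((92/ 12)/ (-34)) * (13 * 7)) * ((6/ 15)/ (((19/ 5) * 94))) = -2093/91086 = -0.02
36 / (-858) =-6/143 = -0.04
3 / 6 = 1/2 = 0.50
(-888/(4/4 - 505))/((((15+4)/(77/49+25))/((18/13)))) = 41292/12103 = 3.41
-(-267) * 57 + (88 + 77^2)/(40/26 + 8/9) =5026185/284 = 17697.83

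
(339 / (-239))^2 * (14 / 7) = 229842/57121 = 4.02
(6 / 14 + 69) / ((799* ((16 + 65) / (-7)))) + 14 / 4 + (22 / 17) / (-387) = 2157779/618426 = 3.49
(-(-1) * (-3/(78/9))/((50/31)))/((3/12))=-279/325 = -0.86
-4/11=-0.36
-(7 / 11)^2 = -49/121 = -0.40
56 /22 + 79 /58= 2493/638 = 3.91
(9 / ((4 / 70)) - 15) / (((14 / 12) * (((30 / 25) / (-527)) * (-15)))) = 50065/14 = 3576.07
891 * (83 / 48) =24651/16 = 1540.69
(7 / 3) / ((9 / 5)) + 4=143/27 = 5.30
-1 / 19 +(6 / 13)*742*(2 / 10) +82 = 185793/1235 = 150.44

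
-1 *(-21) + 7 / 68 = 1435/68 = 21.10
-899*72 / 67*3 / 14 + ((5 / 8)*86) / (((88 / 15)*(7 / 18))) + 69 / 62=-466601259/2558864 = -182.35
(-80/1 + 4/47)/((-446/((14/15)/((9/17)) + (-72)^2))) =438248828/471645 = 929.19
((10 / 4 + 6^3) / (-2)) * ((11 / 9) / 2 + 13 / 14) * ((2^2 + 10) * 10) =-211945/9 = -23549.44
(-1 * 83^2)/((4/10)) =-34445/2 = -17222.50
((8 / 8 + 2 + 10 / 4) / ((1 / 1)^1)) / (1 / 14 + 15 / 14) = 77/16 = 4.81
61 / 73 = 0.84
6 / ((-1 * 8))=-3/4 = -0.75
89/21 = 4.24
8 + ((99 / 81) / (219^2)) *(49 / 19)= 65611187/8201331 = 8.00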